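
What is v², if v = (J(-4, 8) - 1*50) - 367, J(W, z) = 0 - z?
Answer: 180625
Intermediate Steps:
J(W, z) = -z
v = -425 (v = (-1*8 - 1*50) - 367 = (-8 - 50) - 367 = -58 - 367 = -425)
v² = (-425)² = 180625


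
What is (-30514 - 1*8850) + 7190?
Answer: -32174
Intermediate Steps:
(-30514 - 1*8850) + 7190 = (-30514 - 8850) + 7190 = -39364 + 7190 = -32174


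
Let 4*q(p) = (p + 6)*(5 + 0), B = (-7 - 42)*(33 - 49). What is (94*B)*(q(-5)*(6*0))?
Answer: 0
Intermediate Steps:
B = 784 (B = -49*(-16) = 784)
q(p) = 15/2 + 5*p/4 (q(p) = ((p + 6)*(5 + 0))/4 = ((6 + p)*5)/4 = (30 + 5*p)/4 = 15/2 + 5*p/4)
(94*B)*(q(-5)*(6*0)) = (94*784)*((15/2 + (5/4)*(-5))*(6*0)) = 73696*((15/2 - 25/4)*0) = 73696*((5/4)*0) = 73696*0 = 0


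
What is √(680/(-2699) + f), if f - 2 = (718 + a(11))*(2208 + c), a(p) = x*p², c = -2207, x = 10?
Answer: 3*√1561938290/2699 ≈ 43.929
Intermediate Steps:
a(p) = 10*p²
f = 1930 (f = 2 + (718 + 10*11²)*(2208 - 2207) = 2 + (718 + 10*121)*1 = 2 + (718 + 1210)*1 = 2 + 1928*1 = 2 + 1928 = 1930)
√(680/(-2699) + f) = √(680/(-2699) + 1930) = √(680*(-1/2699) + 1930) = √(-680/2699 + 1930) = √(5208390/2699) = 3*√1561938290/2699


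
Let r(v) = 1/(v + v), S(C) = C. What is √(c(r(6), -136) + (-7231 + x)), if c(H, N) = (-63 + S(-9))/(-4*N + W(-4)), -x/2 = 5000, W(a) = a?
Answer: I*√3877005/15 ≈ 131.27*I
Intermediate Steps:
r(v) = 1/(2*v)
x = -10000 (x = -2*5000 = -10000)
c(H, N) = -72/(-4 - 4*N) (c(H, N) = (-63 - 9)/(-4*N - 4) = -72/(-4 - 4*N))
√(c(r(6), -136) + (-7231 + x)) = √(18/(1 - 136) + (-7231 - 10000)) = √(18/(-135) - 17231) = √(18*(-1/135) - 17231) = √(-2/15 - 17231) = √(-258467/15) = I*√3877005/15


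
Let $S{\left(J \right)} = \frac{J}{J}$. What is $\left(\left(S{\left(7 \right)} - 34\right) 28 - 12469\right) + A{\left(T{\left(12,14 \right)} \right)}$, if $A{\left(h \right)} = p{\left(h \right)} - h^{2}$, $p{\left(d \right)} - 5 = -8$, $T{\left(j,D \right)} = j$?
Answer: $-13540$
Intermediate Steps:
$p{\left(d \right)} = -3$ ($p{\left(d \right)} = 5 - 8 = -3$)
$S{\left(J \right)} = 1$
$A{\left(h \right)} = -3 - h^{2}$
$\left(\left(S{\left(7 \right)} - 34\right) 28 - 12469\right) + A{\left(T{\left(12,14 \right)} \right)} = \left(\left(1 - 34\right) 28 - 12469\right) - 147 = \left(\left(-33\right) 28 - 12469\right) - 147 = \left(-924 - 12469\right) - 147 = -13393 - 147 = -13540$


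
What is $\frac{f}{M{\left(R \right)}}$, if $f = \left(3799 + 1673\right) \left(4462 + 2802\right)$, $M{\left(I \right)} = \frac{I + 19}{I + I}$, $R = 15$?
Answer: $\frac{596229120}{17} \approx 3.5072 \cdot 10^{7}$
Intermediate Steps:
$M{\left(I \right)} = \frac{19 + I}{2 I}$
$f = 39748608$ ($f = 5472 \cdot 7264 = 39748608$)
$\frac{f}{M{\left(R \right)}} = \frac{39748608}{\frac{1}{2} \cdot \frac{1}{15} \left(19 + 15\right)} = \frac{39748608}{\frac{1}{2} \cdot \frac{1}{15} \cdot 34} = \frac{39748608}{\frac{17}{15}} = 39748608 \cdot \frac{15}{17} = \frac{596229120}{17}$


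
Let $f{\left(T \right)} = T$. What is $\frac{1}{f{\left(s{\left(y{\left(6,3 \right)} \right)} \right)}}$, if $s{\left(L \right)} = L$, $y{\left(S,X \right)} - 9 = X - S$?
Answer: $\frac{1}{6} \approx 0.16667$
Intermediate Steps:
$y{\left(S,X \right)} = 9 + X - S$ ($y{\left(S,X \right)} = 9 - \left(S - X\right) = 9 + X - S$)
$\frac{1}{f{\left(s{\left(y{\left(6,3 \right)} \right)} \right)}} = \frac{1}{9 + 3 - 6} = \frac{1}{6}$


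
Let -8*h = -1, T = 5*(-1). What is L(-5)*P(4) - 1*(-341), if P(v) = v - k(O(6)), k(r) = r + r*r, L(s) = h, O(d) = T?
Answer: 339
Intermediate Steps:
T = -5
O(d) = -5
h = ⅛ (h = -⅛*(-1) = ⅛ ≈ 0.12500)
L(s) = ⅛
k(r) = r + r²
P(v) = -20 + v (P(v) = v - (-5)*(1 - 5) = v - (-5)*(-4) = v - 1*20 = v - 20 = -20 + v)
L(-5)*P(4) - 1*(-341) = (-20 + 4)/8 - 1*(-341) = (⅛)*(-16) + 341 = -2 + 341 = 339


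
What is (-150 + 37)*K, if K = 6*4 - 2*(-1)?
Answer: -2938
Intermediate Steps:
K = 26 (K = 24 + 2 = 26)
(-150 + 37)*K = (-150 + 37)*26 = -113*26 = -2938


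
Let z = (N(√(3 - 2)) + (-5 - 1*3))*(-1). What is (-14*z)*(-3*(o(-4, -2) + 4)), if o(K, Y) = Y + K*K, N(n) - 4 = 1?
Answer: 2268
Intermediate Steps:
N(n) = 5 (N(n) = 4 + 1 = 5)
o(K, Y) = Y + K²
z = 3 (z = (5 + (-5 - 1*3))*(-1) = (5 + (-5 - 3))*(-1) = (5 - 8)*(-1) = -3*(-1) = 3)
(-14*z)*(-3*(o(-4, -2) + 4)) = (-14*3)*(-3*((-2 + (-4)²) + 4)) = -(-126)*((-2 + 16) + 4) = -(-126)*(14 + 4) = -(-126)*18 = -42*(-54) = 2268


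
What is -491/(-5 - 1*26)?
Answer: 491/31 ≈ 15.839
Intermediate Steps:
-491/(-5 - 1*26) = -491/(-5 - 26) = -491/(-31) = -491*(-1/31) = 491/31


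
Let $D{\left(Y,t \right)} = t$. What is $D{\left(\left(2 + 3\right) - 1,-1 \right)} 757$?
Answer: $-757$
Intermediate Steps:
$D{\left(\left(2 + 3\right) - 1,-1 \right)} 757 = \left(-1\right) 757 = -757$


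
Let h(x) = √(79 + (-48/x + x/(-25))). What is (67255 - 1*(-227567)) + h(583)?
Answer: 294822 + 4*√29526618/2915 ≈ 2.9483e+5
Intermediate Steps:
h(x) = √(79 - 48/x - x/25) (h(x) = √(79 + (-48/x + x*(-1/25))) = √(79 + (-48/x - x/25)) = √(79 - 48/x - x/25))
(67255 - 1*(-227567)) + h(583) = (67255 - 1*(-227567)) + √(1975 - 1*583 - 1200/583)/5 = (67255 + 227567) + √(1975 - 583 - 1200*1/583)/5 = 294822 + √(1975 - 583 - 1200/583)/5 = 294822 + √(810336/583)/5 = 294822 + (4*√29526618/583)/5 = 294822 + 4*√29526618/2915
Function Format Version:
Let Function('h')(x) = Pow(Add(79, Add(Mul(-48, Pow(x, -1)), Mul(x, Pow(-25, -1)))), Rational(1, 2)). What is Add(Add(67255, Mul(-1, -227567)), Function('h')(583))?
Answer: Add(294822, Mul(Rational(4, 2915), Pow(29526618, Rational(1, 2)))) ≈ 2.9483e+5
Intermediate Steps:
Function('h')(x) = Pow(Add(79, Mul(-48, Pow(x, -1)), Mul(Rational(-1, 25), x)), Rational(1, 2)) (Function('h')(x) = Pow(Add(79, Add(Mul(-48, Pow(x, -1)), Mul(x, Rational(-1, 25)))), Rational(1, 2)) = Pow(Add(79, Add(Mul(-48, Pow(x, -1)), Mul(Rational(-1, 25), x))), Rational(1, 2)) = Pow(Add(79, Mul(-48, Pow(x, -1)), Mul(Rational(-1, 25), x)), Rational(1, 2)))
Add(Add(67255, Mul(-1, -227567)), Function('h')(583)) = Add(Add(67255, Mul(-1, -227567)), Mul(Rational(1, 5), Pow(Add(1975, Mul(-1, 583), Mul(-1200, Pow(583, -1))), Rational(1, 2)))) = Add(Add(67255, 227567), Mul(Rational(1, 5), Pow(Add(1975, -583, Mul(-1200, Rational(1, 583))), Rational(1, 2)))) = Add(294822, Mul(Rational(1, 5), Pow(Add(1975, -583, Rational(-1200, 583)), Rational(1, 2)))) = Add(294822, Mul(Rational(1, 5), Pow(Rational(810336, 583), Rational(1, 2)))) = Add(294822, Mul(Rational(1, 5), Mul(Rational(4, 583), Pow(29526618, Rational(1, 2))))) = Add(294822, Mul(Rational(4, 2915), Pow(29526618, Rational(1, 2))))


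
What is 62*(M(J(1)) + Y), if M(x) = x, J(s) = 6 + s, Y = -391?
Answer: -23808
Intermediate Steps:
62*(M(J(1)) + Y) = 62*((6 + 1) - 391) = 62*(7 - 391) = 62*(-384) = -23808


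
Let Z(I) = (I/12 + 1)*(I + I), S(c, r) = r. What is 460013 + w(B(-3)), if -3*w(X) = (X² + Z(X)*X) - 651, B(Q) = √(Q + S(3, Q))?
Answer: 460236 + I*√6/3 ≈ 4.6024e+5 + 0.8165*I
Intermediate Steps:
Z(I) = 2*I*(1 + I/12) (Z(I) = (I*(1/12) + 1)*(2*I) = (I/12 + 1)*(2*I) = (1 + I/12)*(2*I) = 2*I*(1 + I/12))
B(Q) = √2*√Q (B(Q) = √(Q + Q) = √(2*Q) = √2*√Q)
w(X) = 217 - X²/3 - X²*(12 + X)/18 (w(X) = -((X² + (X*(12 + X)/6)*X) - 651)/3 = -((X² + X²*(12 + X)/6) - 651)/3 = -(-651 + X² + X²*(12 + X)/6)/3 = 217 - X²/3 - X²*(12 + X)/18)
460013 + w(B(-3)) = 460013 + (217 - (√2*√(-3))² - (-6*I*√6)/18) = 460013 + (217 - (√2*(I*√3))² - (-6*I*√6)/18) = 460013 + (217 - (I*√6)² - (-6*I*√6)/18) = 460013 + (217 - 1*(-6) - (-1)*I*√6/3) = 460013 + (217 + 6 + I*√6/3) = 460013 + (223 + I*√6/3) = 460236 + I*√6/3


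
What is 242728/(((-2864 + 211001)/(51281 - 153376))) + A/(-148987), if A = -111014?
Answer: -3692070695622002/31009707219 ≈ -1.1906e+5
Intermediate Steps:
242728/(((-2864 + 211001)/(51281 - 153376))) + A/(-148987) = 242728/(((-2864 + 211001)/(51281 - 153376))) - 111014/(-148987) = 242728/((208137/(-102095))) - 111014*(-1/148987) = 242728/((208137*(-1/102095))) + 111014/148987 = 242728/(-208137/102095) + 111014/148987 = 242728*(-102095/208137) + 111014/148987 = -24781315160/208137 + 111014/148987 = -3692070695622002/31009707219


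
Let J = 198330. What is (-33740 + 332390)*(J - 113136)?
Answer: 25443188100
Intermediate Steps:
(-33740 + 332390)*(J - 113136) = (-33740 + 332390)*(198330 - 113136) = 298650*85194 = 25443188100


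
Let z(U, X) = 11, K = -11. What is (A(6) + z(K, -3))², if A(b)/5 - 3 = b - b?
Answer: 676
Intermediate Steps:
A(b) = 15 (A(b) = 15 + 5*(b - b) = 15 + 5*0 = 15 + 0 = 15)
(A(6) + z(K, -3))² = (15 + 11)² = 26² = 676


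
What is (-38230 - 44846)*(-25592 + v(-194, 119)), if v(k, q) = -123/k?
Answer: 206224747050/97 ≈ 2.1260e+9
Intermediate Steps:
(-38230 - 44846)*(-25592 + v(-194, 119)) = (-38230 - 44846)*(-25592 - 123/(-194)) = -83076*(-25592 - 123*(-1/194)) = -83076*(-25592 + 123/194) = -83076*(-4964725/194) = 206224747050/97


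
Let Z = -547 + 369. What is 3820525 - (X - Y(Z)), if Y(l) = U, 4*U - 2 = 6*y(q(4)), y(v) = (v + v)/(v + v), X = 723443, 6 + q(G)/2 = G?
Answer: 3097084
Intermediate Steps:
q(G) = -12 + 2*G
y(v) = 1 (y(v) = (2*v)/((2*v)) = (2*v)*(1/(2*v)) = 1)
Z = -178
U = 2 (U = ½ + (6*1)/4 = ½ + (¼)*6 = ½ + 3/2 = 2)
Y(l) = 2
3820525 - (X - Y(Z)) = 3820525 - (723443 - 1*2) = 3820525 - (723443 - 2) = 3820525 - 1*723441 = 3820525 - 723441 = 3097084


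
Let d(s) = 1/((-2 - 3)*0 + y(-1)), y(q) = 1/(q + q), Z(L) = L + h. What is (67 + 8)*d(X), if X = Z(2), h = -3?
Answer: -150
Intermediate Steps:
Z(L) = -3 + L (Z(L) = L - 3 = -3 + L)
y(q) = 1/(2*q)
X = -1 (X = -3 + 2 = -1)
d(s) = -2 (d(s) = 1/((-2 - 3)*0 + (1/2)/(-1)) = 1/(-5*0 + (1/2)*(-1)) = 1/(0 - 1/2) = 1/(-1/2) = -2)
(67 + 8)*d(X) = (67 + 8)*(-2) = 75*(-2) = -150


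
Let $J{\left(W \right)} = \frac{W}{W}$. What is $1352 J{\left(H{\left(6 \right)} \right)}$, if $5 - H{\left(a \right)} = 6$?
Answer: $1352$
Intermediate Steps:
$H{\left(a \right)} = -1$ ($H{\left(a \right)} = 5 - 6 = -1$)
$J{\left(W \right)} = 1$
$1352 J{\left(H{\left(6 \right)} \right)} = 1352 \cdot 1 = 1352$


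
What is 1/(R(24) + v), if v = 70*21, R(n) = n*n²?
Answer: 1/15294 ≈ 6.5385e-5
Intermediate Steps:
R(n) = n³
v = 1470
1/(R(24) + v) = 1/(24³ + 1470) = 1/(13824 + 1470) = 1/15294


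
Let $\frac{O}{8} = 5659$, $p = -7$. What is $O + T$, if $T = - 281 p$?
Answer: $47239$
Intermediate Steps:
$T = 1967$ ($T = \left(-281\right) \left(-7\right) = 1967$)
$O = 45272$ ($O = 8 \cdot 5659 = 45272$)
$O + T = 45272 + 1967 = 47239$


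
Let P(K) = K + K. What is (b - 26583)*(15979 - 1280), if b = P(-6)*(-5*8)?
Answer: -383687997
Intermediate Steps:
P(K) = 2*K
b = 480 (b = (2*(-6))*(-5*8) = -12*(-40) = 480)
(b - 26583)*(15979 - 1280) = (480 - 26583)*(15979 - 1280) = -26103*14699 = -383687997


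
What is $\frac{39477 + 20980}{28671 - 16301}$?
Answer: $\frac{60457}{12370} \approx 4.8874$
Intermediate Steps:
$\frac{39477 + 20980}{28671 - 16301} = \frac{60457}{28671 - 16301} = \frac{60457}{12370}$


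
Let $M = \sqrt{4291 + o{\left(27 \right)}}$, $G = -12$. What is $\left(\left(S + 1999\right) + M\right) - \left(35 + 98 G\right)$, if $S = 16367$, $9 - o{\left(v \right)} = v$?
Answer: $19507 + \sqrt{4273} \approx 19572.0$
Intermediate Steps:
$o{\left(v \right)} = 9 - v$
$M = \sqrt{4273}$ ($M = \sqrt{4291 + \left(9 - 27\right)} = \sqrt{4291 - 18} = \sqrt{4273} \approx 65.368$)
$\left(\left(S + 1999\right) + M\right) - \left(35 + 98 G\right) = \left(\left(16367 + 1999\right) + \sqrt{4273}\right) - -1141 = \left(18366 + \sqrt{4273}\right) + \left(1176 - 35\right) = \left(18366 + \sqrt{4273}\right) + 1141 = 19507 + \sqrt{4273}$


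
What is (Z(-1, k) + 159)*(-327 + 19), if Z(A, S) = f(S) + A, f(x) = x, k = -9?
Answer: -45892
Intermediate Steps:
Z(A, S) = A + S (Z(A, S) = S + A = A + S)
(Z(-1, k) + 159)*(-327 + 19) = ((-1 - 9) + 159)*(-327 + 19) = (-10 + 159)*(-308) = 149*(-308) = -45892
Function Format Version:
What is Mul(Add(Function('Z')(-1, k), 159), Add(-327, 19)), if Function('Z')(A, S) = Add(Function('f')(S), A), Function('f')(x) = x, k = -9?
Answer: -45892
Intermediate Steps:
Function('Z')(A, S) = Add(A, S) (Function('Z')(A, S) = Add(S, A) = Add(A, S))
Mul(Add(Function('Z')(-1, k), 159), Add(-327, 19)) = Mul(Add(Add(-1, -9), 159), Add(-327, 19)) = Mul(Add(-10, 159), -308) = Mul(149, -308) = -45892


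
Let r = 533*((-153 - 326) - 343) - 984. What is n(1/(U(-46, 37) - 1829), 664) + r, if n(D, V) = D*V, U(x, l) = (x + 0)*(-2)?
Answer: -762734734/1737 ≈ -4.3911e+5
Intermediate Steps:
U(x, l) = -2*x (U(x, l) = x*(-2) = -2*x)
r = -439110 (r = 533*(-479 - 343) - 984 = 533*(-822) - 984 = -438126 - 984 = -439110)
n(1/(U(-46, 37) - 1829), 664) + r = 664/(-2*(-46) - 1829) - 439110 = 664/(92 - 1829) - 439110 = 664/(-1737) - 439110 = -1/1737*664 - 439110 = -664/1737 - 439110 = -762734734/1737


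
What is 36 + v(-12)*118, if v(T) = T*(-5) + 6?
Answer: 7824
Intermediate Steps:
v(T) = 6 - 5*T (v(T) = -5*T + 6 = 6 - 5*T)
36 + v(-12)*118 = 36 + (6 - 5*(-12))*118 = 36 + (6 + 60)*118 = 36 + 66*118 = 36 + 7788 = 7824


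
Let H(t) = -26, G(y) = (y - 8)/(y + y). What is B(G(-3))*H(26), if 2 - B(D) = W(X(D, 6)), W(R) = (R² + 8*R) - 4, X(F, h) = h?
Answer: 2028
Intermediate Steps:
G(y) = (-8 + y)/(2*y) (G(y) = (-8 + y)/((2*y)) = (-8 + y)*(1/(2*y)) = (-8 + y)/(2*y))
W(R) = -4 + R² + 8*R
B(D) = -78 (B(D) = 2 - (-4 + 6² + 8*6) = 2 - (-4 + 36 + 48) = 2 - 1*80 = 2 - 80 = -78)
B(G(-3))*H(26) = -78*(-26) = 2028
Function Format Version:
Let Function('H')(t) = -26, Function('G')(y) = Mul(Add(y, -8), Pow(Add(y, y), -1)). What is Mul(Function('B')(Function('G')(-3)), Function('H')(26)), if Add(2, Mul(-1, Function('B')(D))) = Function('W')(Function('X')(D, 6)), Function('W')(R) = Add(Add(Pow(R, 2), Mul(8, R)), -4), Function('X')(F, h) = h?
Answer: 2028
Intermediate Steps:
Function('G')(y) = Mul(Rational(1, 2), Pow(y, -1), Add(-8, y)) (Function('G')(y) = Mul(Add(-8, y), Pow(Mul(2, y), -1)) = Mul(Add(-8, y), Mul(Rational(1, 2), Pow(y, -1))) = Mul(Rational(1, 2), Pow(y, -1), Add(-8, y)))
Function('W')(R) = Add(-4, Pow(R, 2), Mul(8, R))
Function('B')(D) = -78 (Function('B')(D) = Add(2, Mul(-1, Add(-4, Pow(6, 2), Mul(8, 6)))) = Add(2, Mul(-1, Add(-4, 36, 48))) = Add(2, Mul(-1, 80)) = Add(2, -80) = -78)
Mul(Function('B')(Function('G')(-3)), Function('H')(26)) = Mul(-78, -26) = 2028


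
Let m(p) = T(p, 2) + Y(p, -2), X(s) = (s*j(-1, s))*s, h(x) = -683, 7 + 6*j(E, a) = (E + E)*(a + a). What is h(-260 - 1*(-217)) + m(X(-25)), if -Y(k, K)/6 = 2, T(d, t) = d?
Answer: 17985/2 ≈ 8992.5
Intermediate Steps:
j(E, a) = -7/6 + 2*E*a/3 (j(E, a) = -7/6 + ((E + E)*(a + a))/6 = -7/6 + ((2*E)*(2*a))/6 = -7/6 + (4*E*a)/6 = -7/6 + 2*E*a/3)
Y(k, K) = -12 (Y(k, K) = -6*2 = -12)
X(s) = s²*(-7/6 - 2*s/3) (X(s) = (s*(-7/6 + (⅔)*(-1)*s))*s = (s*(-7/6 - 2*s/3))*s = s²*(-7/6 - 2*s/3))
m(p) = -12 + p (m(p) = p - 12 = -12 + p)
h(-260 - 1*(-217)) + m(X(-25)) = -683 + (-12 + (⅙)*(-25)²*(-7 - 4*(-25))) = -683 + (-12 + (⅙)*625*(-7 + 100)) = -683 + (-12 + (⅙)*625*93) = -683 + (-12 + 19375/2) = -683 + 19351/2 = 17985/2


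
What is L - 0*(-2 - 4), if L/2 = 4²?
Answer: 32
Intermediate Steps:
L = 32 (L = 2*4² = 2*16 = 32)
L - 0*(-2 - 4) = 32 - 0*(-2 - 4) = 32 - 0*(-6) = 32 - 18*0 = 32 + 0 = 32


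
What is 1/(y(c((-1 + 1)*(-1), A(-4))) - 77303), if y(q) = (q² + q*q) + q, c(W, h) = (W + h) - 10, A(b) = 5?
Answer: -1/77258 ≈ -1.2944e-5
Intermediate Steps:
c(W, h) = -10 + W + h
y(q) = q + 2*q² (y(q) = (q² + q²) + q = 2*q² + q = q + 2*q²)
1/(y(c((-1 + 1)*(-1), A(-4))) - 77303) = 1/((-10 + (-1 + 1)*(-1) + 5)*(1 + 2*(-10 + (-1 + 1)*(-1) + 5)) - 77303) = 1/((-10 + 0*(-1) + 5)*(1 + 2*(-10 + 0*(-1) + 5)) - 77303) = 1/((-10 + 0 + 5)*(1 + 2*(-10 + 0 + 5)) - 77303) = 1/(-5*(1 + 2*(-5)) - 77303) = 1/(-5*(1 - 10) - 77303) = 1/(-5*(-9) - 77303) = 1/(45 - 77303) = 1/(-77258) = -1/77258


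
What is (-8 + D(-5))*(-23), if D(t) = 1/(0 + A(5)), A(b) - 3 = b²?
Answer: 5129/28 ≈ 183.18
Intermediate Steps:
A(b) = 3 + b²
D(t) = 1/28 (D(t) = 1/(0 + (3 + 5²)) = 1/(0 + (3 + 25)) = 1/(0 + 28) = 1/28)
(-8 + D(-5))*(-23) = (-8 + 1/28)*(-23) = -223/28*(-23) = 5129/28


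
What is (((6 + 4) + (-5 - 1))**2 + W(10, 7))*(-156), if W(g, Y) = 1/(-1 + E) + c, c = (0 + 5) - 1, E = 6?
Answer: -15756/5 ≈ -3151.2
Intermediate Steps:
c = 4 (c = 5 - 1 = 4)
W(g, Y) = 21/5 (W(g, Y) = 1/(-1 + 6) + 4 = 1/5 + 4 = 21/5)
(((6 + 4) + (-5 - 1))**2 + W(10, 7))*(-156) = (((6 + 4) + (-5 - 1))**2 + 21/5)*(-156) = ((10 - 6)**2 + 21/5)*(-156) = (4**2 + 21/5)*(-156) = (16 + 21/5)*(-156) = (101/5)*(-156) = -15756/5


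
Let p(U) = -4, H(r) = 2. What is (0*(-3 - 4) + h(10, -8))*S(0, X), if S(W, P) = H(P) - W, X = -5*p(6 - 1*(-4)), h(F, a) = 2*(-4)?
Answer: -16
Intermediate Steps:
h(F, a) = -8
X = 20 (X = -5*(-4) = 20)
S(W, P) = 2 - W
(0*(-3 - 4) + h(10, -8))*S(0, X) = (0*(-3 - 4) - 8)*(2 - 1*0) = (0*(-7) - 8)*(2 + 0) = (0 - 8)*2 = -8*2 = -16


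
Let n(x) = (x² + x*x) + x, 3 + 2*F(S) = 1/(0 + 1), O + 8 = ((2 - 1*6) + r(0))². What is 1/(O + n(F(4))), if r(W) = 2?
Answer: -⅓ ≈ -0.33333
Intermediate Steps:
O = -4 (O = -8 + ((2 - 1*6) + 2)² = -8 + ((2 - 6) + 2)² = -8 + (-4 + 2)² = -8 + (-2)² = -8 + 4 = -4)
F(S) = -1 (F(S) = -3/2 + 1/(2*(0 + 1)) = -3/2 + (½)/1 = -3/2 + (½)*1 = -3/2 + ½ = -1)
n(x) = x + 2*x² (n(x) = (x² + x²) + x = 2*x² + x = x + 2*x²)
1/(O + n(F(4))) = 1/(-4 - (1 + 2*(-1))) = 1/(-4 - (1 - 2)) = 1/(-4 - 1*(-1)) = 1/(-4 + 1) = 1/(-3) = -⅓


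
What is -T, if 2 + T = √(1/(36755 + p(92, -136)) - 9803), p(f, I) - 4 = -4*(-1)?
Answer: 2 - 2*I*√3312233143486/36763 ≈ 2.0 - 99.01*I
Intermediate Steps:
p(f, I) = 8 (p(f, I) = 4 - 4*(-1) = 4 + 4 = 8)
T = -2 + 2*I*√3312233143486/36763 (T = -2 + √(1/(36755 + 8) - 9803) = -2 + √(1/36763 - 9803) = -2 + √(-360387688/36763) = -2 + 2*I*√3312233143486/36763 ≈ -2.0 + 99.01*I)
-T = -(-2 + 2*I*√3312233143486/36763) = 2 - 2*I*√3312233143486/36763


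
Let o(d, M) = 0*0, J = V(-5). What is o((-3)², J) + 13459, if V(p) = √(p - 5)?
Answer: 13459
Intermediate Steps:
V(p) = √(-5 + p)
J = I*√10 (J = √(-5 - 5) = √(-10) = I*√10 ≈ 3.1623*I)
o(d, M) = 0
o((-3)², J) + 13459 = 0 + 13459 = 13459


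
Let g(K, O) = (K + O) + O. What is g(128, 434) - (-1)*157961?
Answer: 158957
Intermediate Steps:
g(K, O) = K + 2*O
g(128, 434) - (-1)*157961 = (128 + 2*434) - (-1)*157961 = (128 + 868) - 1*(-157961) = 996 + 157961 = 158957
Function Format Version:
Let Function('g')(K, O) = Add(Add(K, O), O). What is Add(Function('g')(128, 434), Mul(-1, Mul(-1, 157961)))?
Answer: 158957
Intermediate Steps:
Function('g')(K, O) = Add(K, Mul(2, O))
Add(Function('g')(128, 434), Mul(-1, Mul(-1, 157961))) = Add(Add(128, Mul(2, 434)), Mul(-1, Mul(-1, 157961))) = Add(Add(128, 868), Mul(-1, -157961)) = Add(996, 157961) = 158957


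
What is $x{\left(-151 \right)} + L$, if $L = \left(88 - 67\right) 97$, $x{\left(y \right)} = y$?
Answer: $1886$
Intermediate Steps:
$L = 2037$ ($L = 21 \cdot 97 = 2037$)
$x{\left(-151 \right)} + L = -151 + 2037 = 1886$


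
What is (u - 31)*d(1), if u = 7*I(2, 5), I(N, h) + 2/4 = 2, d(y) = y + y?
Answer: -41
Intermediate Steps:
d(y) = 2*y
I(N, h) = 3/2 (I(N, h) = -1/2 + 2 = 3/2)
u = 21/2 (u = 7*(3/2) = 21/2 ≈ 10.500)
(u - 31)*d(1) = (21/2 - 31)*(2*1) = -41/2*2 = -41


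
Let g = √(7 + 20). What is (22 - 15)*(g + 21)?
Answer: 147 + 21*√3 ≈ 183.37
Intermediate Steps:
g = 3*√3 (g = √27 = 3*√3 ≈ 5.1962)
(22 - 15)*(g + 21) = (22 - 15)*(3*√3 + 21) = 7*(21 + 3*√3) = 147 + 21*√3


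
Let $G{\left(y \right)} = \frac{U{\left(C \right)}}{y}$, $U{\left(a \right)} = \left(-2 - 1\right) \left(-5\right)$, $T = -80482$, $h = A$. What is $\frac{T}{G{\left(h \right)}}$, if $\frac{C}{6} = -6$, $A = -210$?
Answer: $1126748$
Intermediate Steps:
$h = -210$
$C = -36$ ($C = 6 \left(-6\right) = -36$)
$U{\left(a \right)} = 15$ ($U{\left(a \right)} = \left(-3\right) \left(-5\right) = 15$)
$G{\left(y \right)} = \frac{15}{y}$
$\frac{T}{G{\left(h \right)}} = - \frac{80482}{15 \frac{1}{-210}} = - \frac{80482}{15 \left(- \frac{1}{210}\right)} = - \frac{80482}{- \frac{1}{14}} = \left(-80482\right) \left(-14\right) = 1126748$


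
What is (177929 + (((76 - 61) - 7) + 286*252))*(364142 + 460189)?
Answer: 206090168979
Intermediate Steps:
(177929 + (((76 - 61) - 7) + 286*252))*(364142 + 460189) = (177929 + ((15 - 7) + 72072))*824331 = (177929 + (8 + 72072))*824331 = (177929 + 72080)*824331 = 250009*824331 = 206090168979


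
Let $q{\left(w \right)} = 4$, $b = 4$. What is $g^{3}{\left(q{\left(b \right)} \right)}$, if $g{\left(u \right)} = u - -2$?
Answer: $216$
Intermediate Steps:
$g{\left(u \right)} = 2 + u$ ($g{\left(u \right)} = u + 2 = 2 + u$)
$g^{3}{\left(q{\left(b \right)} \right)} = \left(2 + 4\right)^{3} = 6^{3} = 216$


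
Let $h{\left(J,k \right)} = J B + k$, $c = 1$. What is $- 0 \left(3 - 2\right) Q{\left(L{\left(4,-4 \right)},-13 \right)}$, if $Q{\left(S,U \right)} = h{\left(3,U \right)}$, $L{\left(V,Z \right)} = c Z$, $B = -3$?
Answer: $0$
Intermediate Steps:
$h{\left(J,k \right)} = k - 3 J$ ($h{\left(J,k \right)} = J \left(-3\right) + k = - 3 J + k = k - 3 J$)
$L{\left(V,Z \right)} = Z$ ($L{\left(V,Z \right)} = 1 Z = Z$)
$Q{\left(S,U \right)} = -9 + U$ ($Q{\left(S,U \right)} = U - 9 = -9 + U$)
$- 0 \left(3 - 2\right) Q{\left(L{\left(4,-4 \right)},-13 \right)} = - 0 \left(3 - 2\right) \left(-9 - 13\right) = - 0 \cdot 1 \left(-22\right) = - 0 \left(-22\right) = \left(-1\right) 0 = 0$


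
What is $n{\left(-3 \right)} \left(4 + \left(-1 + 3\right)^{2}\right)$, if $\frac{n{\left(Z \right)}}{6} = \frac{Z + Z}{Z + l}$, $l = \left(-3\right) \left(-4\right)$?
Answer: $-32$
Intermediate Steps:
$l = 12$
$n{\left(Z \right)} = \frac{12 Z}{12 + Z}$ ($n{\left(Z \right)} = 6 \frac{Z + Z}{Z + 12} = 6 \frac{2 Z}{12 + Z} = \frac{12 Z}{12 + Z}$)
$n{\left(-3 \right)} \left(4 + \left(-1 + 3\right)^{2}\right) = 12 \left(-3\right) \frac{1}{12 - 3} \left(4 + \left(-1 + 3\right)^{2}\right) = 12 \left(-3\right) \frac{1}{9} \left(4 + 2^{2}\right) = 12 \left(-3\right) \frac{1}{9} \left(4 + 4\right) = \left(-4\right) 8 = -32$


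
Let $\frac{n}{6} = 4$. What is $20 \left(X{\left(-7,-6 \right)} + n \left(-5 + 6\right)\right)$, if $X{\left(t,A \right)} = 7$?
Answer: $620$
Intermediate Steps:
$n = 24$ ($n = 6 \cdot 4 = 24$)
$20 \left(X{\left(-7,-6 \right)} + n \left(-5 + 6\right)\right) = 20 \left(7 + 24 \left(-5 + 6\right)\right) = 20 \left(7 + 24 \cdot 1\right) = 20 \left(7 + 24\right) = 20 \cdot 31 = 620$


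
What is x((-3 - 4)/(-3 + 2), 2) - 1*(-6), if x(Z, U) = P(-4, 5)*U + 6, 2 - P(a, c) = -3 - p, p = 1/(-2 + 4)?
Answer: 23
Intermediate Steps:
p = ½ (p = 1/2 = ½ ≈ 0.50000)
P(a, c) = 11/2 (P(a, c) = 2 - (-3 - 1*½) = 2 - (-3 - ½) = 2 - 1*(-7/2) = 2 + 7/2 = 11/2)
x(Z, U) = 6 + 11*U/2 (x(Z, U) = 11*U/2 + 6 = 6 + 11*U/2)
x((-3 - 4)/(-3 + 2), 2) - 1*(-6) = (6 + (11/2)*2) - 1*(-6) = (6 + 11) + 6 = 17 + 6 = 23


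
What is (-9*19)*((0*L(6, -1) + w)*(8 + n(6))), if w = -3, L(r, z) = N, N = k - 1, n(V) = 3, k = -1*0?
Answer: 5643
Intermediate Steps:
k = 0
N = -1 (N = 0 - 1 = -1)
L(r, z) = -1
(-9*19)*((0*L(6, -1) + w)*(8 + n(6))) = (-9*19)*((0*(-1) - 3)*(8 + 3)) = -171*(0 - 3)*11 = -(-513)*11 = -171*(-33) = 5643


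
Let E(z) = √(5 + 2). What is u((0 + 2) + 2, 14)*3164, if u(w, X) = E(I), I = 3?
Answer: 3164*√7 ≈ 8371.2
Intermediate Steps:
E(z) = √7
u(w, X) = √7
u((0 + 2) + 2, 14)*3164 = √7*3164 = 3164*√7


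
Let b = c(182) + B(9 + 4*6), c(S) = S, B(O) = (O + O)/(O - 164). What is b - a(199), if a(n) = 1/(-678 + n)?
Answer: 11388835/62749 ≈ 181.50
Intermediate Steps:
B(O) = 2*O/(-164 + O) (B(O) = (2*O)/(-164 + O) = 2*O/(-164 + O))
b = 23776/131 (b = 182 + 2*(9 + 4*6)/(-164 + (9 + 4*6)) = 182 + 2*(9 + 24)/(-164 + (9 + 24)) = 182 + 2*33/(-164 + 33) = 182 + 2*33/(-131) = 182 + 2*33*(-1/131) = 182 - 66/131 = 23776/131 ≈ 181.50)
b - a(199) = 23776/131 - 1/(-678 + 199) = 23776/131 - 1/(-479) = 23776/131 - 1*(-1/479) = 23776/131 + 1/479 = 11388835/62749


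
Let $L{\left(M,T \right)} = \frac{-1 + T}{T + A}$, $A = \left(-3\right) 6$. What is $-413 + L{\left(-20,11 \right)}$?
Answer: $- \frac{2901}{7} \approx -414.43$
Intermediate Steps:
$A = -18$
$L{\left(M,T \right)} = \frac{-1 + T}{-18 + T}$ ($L{\left(M,T \right)} = \frac{-1 + T}{T - 18} = \frac{-1 + T}{-18 + T}$)
$-413 + L{\left(-20,11 \right)} = -413 + \frac{-1 + 11}{-18 + 11} = -413 + \frac{1}{-7} \cdot 10 = -413 - \frac{10}{7} = - \frac{2901}{7}$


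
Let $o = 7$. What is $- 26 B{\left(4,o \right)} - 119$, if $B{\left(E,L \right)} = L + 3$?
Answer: $-379$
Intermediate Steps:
$B{\left(E,L \right)} = 3 + L$
$- 26 B{\left(4,o \right)} - 119 = - 26 \left(3 + 7\right) - 119 = \left(-26\right) 10 - 119 = -260 - 119 = -379$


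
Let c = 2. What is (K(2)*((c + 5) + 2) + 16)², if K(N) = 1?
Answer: 625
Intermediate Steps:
(K(2)*((c + 5) + 2) + 16)² = (1*((2 + 5) + 2) + 16)² = (1*(7 + 2) + 16)² = (1*9 + 16)² = (9 + 16)² = 25² = 625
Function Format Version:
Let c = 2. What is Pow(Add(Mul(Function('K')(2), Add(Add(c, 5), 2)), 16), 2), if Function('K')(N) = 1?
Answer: 625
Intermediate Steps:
Pow(Add(Mul(Function('K')(2), Add(Add(c, 5), 2)), 16), 2) = Pow(Add(Mul(1, Add(Add(2, 5), 2)), 16), 2) = Pow(Add(Mul(1, Add(7, 2)), 16), 2) = Pow(Add(Mul(1, 9), 16), 2) = Pow(Add(9, 16), 2) = Pow(25, 2) = 625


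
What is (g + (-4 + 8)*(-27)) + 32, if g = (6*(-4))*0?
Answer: -76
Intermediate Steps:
g = 0 (g = -24*0 = 0)
(g + (-4 + 8)*(-27)) + 32 = (0 + (-4 + 8)*(-27)) + 32 = (0 + 4*(-27)) + 32 = (0 - 108) + 32 = -108 + 32 = -76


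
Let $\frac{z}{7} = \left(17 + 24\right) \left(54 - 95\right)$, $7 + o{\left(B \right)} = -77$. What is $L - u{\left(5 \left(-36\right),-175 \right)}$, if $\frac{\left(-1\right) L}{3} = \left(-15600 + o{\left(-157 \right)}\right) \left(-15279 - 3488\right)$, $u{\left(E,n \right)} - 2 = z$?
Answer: $-883013119$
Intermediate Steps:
$o{\left(B \right)} = -84$ ($o{\left(B \right)} = -7 - 77 = -84$)
$z = -11767$ ($z = 7 \left(17 + 24\right) \left(54 - 95\right) = 7 \cdot 41 \left(-41\right) = 7 \left(-1681\right) = -11767$)
$u{\left(E,n \right)} = -11765$ ($u{\left(E,n \right)} = 2 - 11767 = -11765$)
$L = -883024884$ ($L = - 3 \left(-15600 - 84\right) \left(-15279 - 3488\right) = - 3 \left(\left(-15684\right) \left(-18767\right)\right) = \left(-3\right) 294341628 = -883024884$)
$L - u{\left(5 \left(-36\right),-175 \right)} = -883024884 - -11765 = -883024884 + 11765 = -883013119$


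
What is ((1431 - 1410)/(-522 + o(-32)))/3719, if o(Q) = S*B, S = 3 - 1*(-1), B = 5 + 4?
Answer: -7/602478 ≈ -1.1619e-5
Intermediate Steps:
B = 9
S = 4 (S = 3 + 1 = 4)
o(Q) = 36 (o(Q) = 4*9 = 36)
((1431 - 1410)/(-522 + o(-32)))/3719 = ((1431 - 1410)/(-522 + 36))/3719 = (21/(-486))*(1/3719) = (21*(-1/486))*(1/3719) = -7/162*1/3719 = -7/602478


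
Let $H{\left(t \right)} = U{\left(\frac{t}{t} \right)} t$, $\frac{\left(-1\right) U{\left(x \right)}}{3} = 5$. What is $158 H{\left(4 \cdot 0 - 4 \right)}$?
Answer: $9480$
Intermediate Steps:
$U{\left(x \right)} = -15$ ($U{\left(x \right)} = \left(-3\right) 5 = -15$)
$H{\left(t \right)} = - 15 t$
$158 H{\left(4 \cdot 0 - 4 \right)} = 158 \left(- 15 \left(4 \cdot 0 - 4\right)\right) = 158 \left(- 15 \left(0 - 4\right)\right) = 158 \left(\left(-15\right) \left(-4\right)\right) = 158 \cdot 60 = 9480$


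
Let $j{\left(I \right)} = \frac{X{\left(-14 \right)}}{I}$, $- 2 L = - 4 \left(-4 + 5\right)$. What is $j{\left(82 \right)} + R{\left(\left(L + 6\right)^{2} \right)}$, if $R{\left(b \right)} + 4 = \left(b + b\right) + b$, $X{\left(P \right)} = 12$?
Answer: $\frac{7714}{41} \approx 188.15$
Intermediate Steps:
$L = 2$ ($L = - \frac{\left(-4\right) \left(-4 + 5\right)}{2} = - \frac{\left(-4\right) 1}{2} = \left(- \frac{1}{2}\right) \left(-4\right) = 2$)
$R{\left(b \right)} = -4 + 3 b$ ($R{\left(b \right)} = -4 + \left(\left(b + b\right) + b\right) = -4 + \left(2 b + b\right) = -4 + 3 b$)
$j{\left(I \right)} = \frac{12}{I}$
$j{\left(82 \right)} + R{\left(\left(L + 6\right)^{2} \right)} = \frac{12}{82} - \left(4 - 3 \left(2 + 6\right)^{2}\right) = 12 \cdot \frac{1}{82} - \left(4 - 3 \cdot 8^{2}\right) = \frac{6}{41} + \left(-4 + 3 \cdot 64\right) = \frac{6}{41} + \left(-4 + 192\right) = \frac{6}{41} + 188 = \frac{7714}{41}$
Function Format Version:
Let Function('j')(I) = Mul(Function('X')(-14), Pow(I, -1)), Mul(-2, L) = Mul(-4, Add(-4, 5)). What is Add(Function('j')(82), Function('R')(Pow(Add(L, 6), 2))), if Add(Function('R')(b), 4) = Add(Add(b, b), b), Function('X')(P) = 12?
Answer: Rational(7714, 41) ≈ 188.15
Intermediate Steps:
L = 2 (L = Mul(Rational(-1, 2), Mul(-4, Add(-4, 5))) = Mul(Rational(-1, 2), Mul(-4, 1)) = Mul(Rational(-1, 2), -4) = 2)
Function('R')(b) = Add(-4, Mul(3, b)) (Function('R')(b) = Add(-4, Add(Add(b, b), b)) = Add(-4, Add(Mul(2, b), b)) = Add(-4, Mul(3, b)))
Function('j')(I) = Mul(12, Pow(I, -1))
Add(Function('j')(82), Function('R')(Pow(Add(L, 6), 2))) = Add(Mul(12, Pow(82, -1)), Add(-4, Mul(3, Pow(Add(2, 6), 2)))) = Add(Mul(12, Rational(1, 82)), Add(-4, Mul(3, Pow(8, 2)))) = Add(Rational(6, 41), Add(-4, Mul(3, 64))) = Add(Rational(6, 41), Add(-4, 192)) = Add(Rational(6, 41), 188) = Rational(7714, 41)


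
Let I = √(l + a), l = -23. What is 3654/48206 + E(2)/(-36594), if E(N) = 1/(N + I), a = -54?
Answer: 2707694036/35722019871 + I*√77/2964114 ≈ 0.075799 + 2.9604e-6*I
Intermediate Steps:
I = I*√77 (I = √(-23 - 54) = √(-77) = I*√77 ≈ 8.775*I)
E(N) = 1/(N + I*√77)
3654/48206 + E(2)/(-36594) = 3654/48206 + 1/((2 + I*√77)*(-36594)) = 3654*(1/48206) - 1/36594/(2 + I*√77) = 1827/24103 - 1/(36594*(2 + I*√77))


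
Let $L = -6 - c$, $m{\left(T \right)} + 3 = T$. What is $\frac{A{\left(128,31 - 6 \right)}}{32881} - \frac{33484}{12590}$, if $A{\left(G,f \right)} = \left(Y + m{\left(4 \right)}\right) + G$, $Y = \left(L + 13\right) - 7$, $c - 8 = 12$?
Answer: $- \frac{549807547}{206985895} \approx -2.6563$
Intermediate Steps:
$c = 20$ ($c = 8 + 12 = 20$)
$m{\left(T \right)} = -3 + T$
$L = -26$ ($L = -6 - 20 = -26$)
$Y = -20$ ($Y = \left(-26 + 13\right) - 7 = -13 - 7 = -20$)
$A{\left(G,f \right)} = -19 + G$ ($A{\left(G,f \right)} = \left(-20 + \left(-3 + 4\right)\right) + G = \left(-20 + 1\right) + G = -19 + G$)
$\frac{A{\left(128,31 - 6 \right)}}{32881} - \frac{33484}{12590} = \frac{-19 + 128}{32881} - \frac{33484}{12590} = 109 \cdot \frac{1}{32881} - \frac{16742}{6295} = \frac{109}{32881} - \frac{16742}{6295} = - \frac{549807547}{206985895}$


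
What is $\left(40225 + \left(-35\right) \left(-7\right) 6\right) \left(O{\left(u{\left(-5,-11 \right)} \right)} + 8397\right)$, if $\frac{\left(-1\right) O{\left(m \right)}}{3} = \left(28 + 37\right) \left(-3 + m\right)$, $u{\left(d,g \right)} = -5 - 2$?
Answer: $431418165$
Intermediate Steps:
$u{\left(d,g \right)} = -7$
$O{\left(m \right)} = 585 - 195 m$ ($O{\left(m \right)} = - 3 \left(28 + 37\right) \left(-3 + m\right) = - 3 \cdot 65 \left(-3 + m\right) = - 3 \left(-195 + 65 m\right) = 585 - 195 m$)
$\left(40225 + \left(-35\right) \left(-7\right) 6\right) \left(O{\left(u{\left(-5,-11 \right)} \right)} + 8397\right) = \left(40225 + \left(-35\right) \left(-7\right) 6\right) \left(\left(585 - -1365\right) + 8397\right) = \left(40225 + 245 \cdot 6\right) \left(\left(585 + 1365\right) + 8397\right) = \left(40225 + 1470\right) \left(1950 + 8397\right) = 41695 \cdot 10347 = 431418165$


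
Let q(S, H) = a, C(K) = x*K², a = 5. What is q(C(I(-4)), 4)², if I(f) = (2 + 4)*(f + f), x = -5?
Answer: 25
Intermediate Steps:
I(f) = 12*f (I(f) = 6*(2*f) = 12*f)
C(K) = -5*K²
q(S, H) = 5
q(C(I(-4)), 4)² = 5² = 25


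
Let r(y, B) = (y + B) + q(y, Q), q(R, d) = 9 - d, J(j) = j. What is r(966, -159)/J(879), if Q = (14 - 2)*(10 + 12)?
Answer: 184/293 ≈ 0.62799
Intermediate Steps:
Q = 264 (Q = 12*22 = 264)
r(y, B) = -255 + B + y (r(y, B) = (y + B) + (9 - 1*264) = (B + y) + (9 - 264) = (B + y) - 255 = -255 + B + y)
r(966, -159)/J(879) = (-255 - 159 + 966)/879 = 552*(1/879) = 184/293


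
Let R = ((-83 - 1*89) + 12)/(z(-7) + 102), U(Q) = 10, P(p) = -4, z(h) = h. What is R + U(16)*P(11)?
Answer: -792/19 ≈ -41.684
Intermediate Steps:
R = -32/19 (R = ((-83 - 1*89) + 12)/(-7 + 102) = ((-83 - 89) + 12)/95 = (-172 + 12)*(1/95) = -160*1/95 = -32/19 ≈ -1.6842)
R + U(16)*P(11) = -32/19 + 10*(-4) = -32/19 - 40 = -792/19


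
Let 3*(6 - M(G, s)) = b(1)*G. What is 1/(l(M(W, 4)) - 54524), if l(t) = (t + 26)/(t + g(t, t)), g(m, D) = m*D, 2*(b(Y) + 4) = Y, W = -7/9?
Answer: -90475/4932968234 ≈ -1.8341e-5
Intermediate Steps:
W = -7/9 (W = -7*⅑ = -7/9 ≈ -0.77778)
b(Y) = -4 + Y/2
g(m, D) = D*m
M(G, s) = 6 + 7*G/6 (M(G, s) = 6 - (-4 + (½)*1)*G/3 = 6 - (-4 + ½)*G/3 = 6 - (-7)*G/6 = 6 + 7*G/6)
l(t) = (26 + t)/(t + t²) (l(t) = (t + 26)/(t + t*t) = (26 + t)/(t + t²))
1/(l(M(W, 4)) - 54524) = 1/((26 + (6 + (7/6)*(-7/9)))/((6 + (7/6)*(-7/9))*(1 + (6 + (7/6)*(-7/9)))) - 54524) = 1/((26 + (6 - 49/54))/((6 - 49/54)*(1 + (6 - 49/54))) - 54524) = 1/((26 + 275/54)/((275/54)*(1 + 275/54)) - 54524) = 1/((54/275)*(1679/54)/(329/54) - 54524) = 1/((54/275)*(54/329)*(1679/54) - 54524) = 1/(90666/90475 - 54524) = 1/(-4932968234/90475) = -90475/4932968234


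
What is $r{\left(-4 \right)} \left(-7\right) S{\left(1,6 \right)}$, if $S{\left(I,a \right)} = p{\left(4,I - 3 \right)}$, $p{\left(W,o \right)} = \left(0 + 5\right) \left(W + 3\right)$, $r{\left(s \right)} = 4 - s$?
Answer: $-1960$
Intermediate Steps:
$p{\left(W,o \right)} = 15 + 5 W$ ($p{\left(W,o \right)} = 5 \left(3 + W\right) = 15 + 5 W$)
$S{\left(I,a \right)} = 35$ ($S{\left(I,a \right)} = 15 + 5 \cdot 4 = 15 + 20 = 35$)
$r{\left(-4 \right)} \left(-7\right) S{\left(1,6 \right)} = \left(4 - -4\right) \left(-7\right) 35 = \left(4 + 4\right) \left(-7\right) 35 = 8 \left(-7\right) 35 = \left(-56\right) 35 = -1960$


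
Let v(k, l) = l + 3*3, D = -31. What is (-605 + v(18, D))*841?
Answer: -527307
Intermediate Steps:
v(k, l) = 9 + l (v(k, l) = l + 9 = 9 + l)
(-605 + v(18, D))*841 = (-605 + (9 - 31))*841 = (-605 - 22)*841 = -627*841 = -527307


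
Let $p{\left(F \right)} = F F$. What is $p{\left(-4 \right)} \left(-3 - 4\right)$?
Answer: $-112$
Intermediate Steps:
$p{\left(F \right)} = F^{2}$
$p{\left(-4 \right)} \left(-3 - 4\right) = \left(-4\right)^{2} \left(-3 - 4\right) = 16 \left(-7\right) = -112$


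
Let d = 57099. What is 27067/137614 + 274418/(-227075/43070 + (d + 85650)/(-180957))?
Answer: -19621505528912435383/433383276690058 ≈ -45275.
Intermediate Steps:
27067/137614 + 274418/(-227075/43070 + (d + 85650)/(-180957)) = 27067/137614 + 274418/(-227075/43070 + (57099 + 85650)/(-180957)) = 27067*(1/137614) + 274418/(-227075*1/43070 + 142749*(-1/180957)) = 27067/137614 + 274418/(-45415/8614 - 47583/60319) = 27067/137614 + 274418/(-3149267347/519587866) = 27067/137614 + 274418*(-519587866/3149267347) = 27067/137614 - 142584263011988/3149267347 = -19621505528912435383/433383276690058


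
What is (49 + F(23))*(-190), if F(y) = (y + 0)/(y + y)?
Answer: -9405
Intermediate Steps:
F(y) = ½ (F(y) = y/((2*y)) = y*(1/(2*y)) = ½)
(49 + F(23))*(-190) = (49 + ½)*(-190) = (99/2)*(-190) = -9405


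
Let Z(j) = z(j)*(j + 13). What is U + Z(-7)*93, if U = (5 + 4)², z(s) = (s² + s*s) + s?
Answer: 50859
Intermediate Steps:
z(s) = s + 2*s² (z(s) = (s² + s²) + s = 2*s² + s = s + 2*s²)
U = 81 (U = 9² = 81)
Z(j) = j*(1 + 2*j)*(13 + j) (Z(j) = (j*(1 + 2*j))*(j + 13) = (j*(1 + 2*j))*(13 + j) = j*(1 + 2*j)*(13 + j))
U + Z(-7)*93 = 81 - 7*(1 + 2*(-7))*(13 - 7)*93 = 81 - 7*(1 - 14)*6*93 = 81 - 7*(-13)*6*93 = 81 + 546*93 = 81 + 50778 = 50859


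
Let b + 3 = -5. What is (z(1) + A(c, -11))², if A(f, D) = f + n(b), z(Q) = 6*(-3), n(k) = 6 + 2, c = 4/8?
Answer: 361/4 ≈ 90.250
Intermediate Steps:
c = ½ (c = 4*(⅛) = ½ ≈ 0.50000)
b = -8 (b = -3 - 5 = -8)
n(k) = 8
z(Q) = -18
A(f, D) = 8 + f (A(f, D) = f + 8 = 8 + f)
(z(1) + A(c, -11))² = (-18 + (8 + ½))² = (-18 + 17/2)² = (-19/2)² = 361/4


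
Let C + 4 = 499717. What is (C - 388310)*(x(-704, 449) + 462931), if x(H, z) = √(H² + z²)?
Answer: 51571902193 + 111403*√697217 ≈ 5.1665e+10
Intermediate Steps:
C = 499713 (C = -4 + 499717 = 499713)
(C - 388310)*(x(-704, 449) + 462931) = (499713 - 388310)*(√((-704)² + 449²) + 462931) = 111403*(√(495616 + 201601) + 462931) = 111403*(√697217 + 462931) = 111403*(462931 + √697217) = 51571902193 + 111403*√697217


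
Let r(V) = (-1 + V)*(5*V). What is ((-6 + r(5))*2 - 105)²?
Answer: 6889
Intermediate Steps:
r(V) = 5*V*(-1 + V)
((-6 + r(5))*2 - 105)² = ((-6 + 5*5*(-1 + 5))*2 - 105)² = ((-6 + 5*5*4)*2 - 105)² = ((-6 + 100)*2 - 105)² = (94*2 - 105)² = (188 - 105)² = 83² = 6889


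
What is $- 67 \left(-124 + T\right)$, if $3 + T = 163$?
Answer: $-2412$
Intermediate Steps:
$T = 160$ ($T = -3 + 163 = 160$)
$- 67 \left(-124 + T\right) = - 67 \left(-124 + 160\right) = \left(-67\right) 36 = -2412$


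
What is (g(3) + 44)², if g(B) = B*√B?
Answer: 1963 + 264*√3 ≈ 2420.3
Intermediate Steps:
g(B) = B^(3/2)
(g(3) + 44)² = (3^(3/2) + 44)² = (3*√3 + 44)² = (44 + 3*√3)²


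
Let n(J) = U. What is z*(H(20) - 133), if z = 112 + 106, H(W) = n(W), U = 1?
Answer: -28776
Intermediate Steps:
n(J) = 1
H(W) = 1
z = 218
z*(H(20) - 133) = 218*(1 - 133) = 218*(-132) = -28776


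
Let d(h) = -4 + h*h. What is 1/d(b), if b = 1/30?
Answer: -900/3599 ≈ -0.25007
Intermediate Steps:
b = 1/30 ≈ 0.033333
d(h) = -4 + h²
1/d(b) = 1/(-4 + (1/30)²) = 1/(-4 + 1/900) = 1/(-3599/900) = -900/3599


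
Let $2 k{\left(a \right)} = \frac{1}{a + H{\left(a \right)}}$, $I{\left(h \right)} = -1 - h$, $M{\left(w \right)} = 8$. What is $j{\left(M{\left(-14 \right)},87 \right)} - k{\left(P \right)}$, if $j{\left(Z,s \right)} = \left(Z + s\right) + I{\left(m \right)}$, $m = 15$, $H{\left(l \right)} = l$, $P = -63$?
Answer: $\frac{19909}{252} \approx 79.004$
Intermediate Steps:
$j{\left(Z,s \right)} = -16 + Z + s$ ($j{\left(Z,s \right)} = \left(Z + s\right) - 16 = -16 + Z + s$)
$k{\left(a \right)} = \frac{1}{4 a}$ ($k{\left(a \right)} = \frac{1}{2 \left(a + a\right)} = \frac{1}{2 \cdot 2 a} = \frac{\frac{1}{2} \frac{1}{a}}{2} = \frac{1}{4 a}$)
$j{\left(M{\left(-14 \right)},87 \right)} - k{\left(P \right)} = \left(-16 + 8 + 87\right) - \frac{1}{4 \left(-63\right)} = 79 - \frac{1}{4} \left(- \frac{1}{63}\right) = 79 - - \frac{1}{252} = 79 + \frac{1}{252} = \frac{19909}{252}$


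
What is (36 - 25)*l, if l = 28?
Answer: 308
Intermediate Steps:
(36 - 25)*l = (36 - 25)*28 = 11*28 = 308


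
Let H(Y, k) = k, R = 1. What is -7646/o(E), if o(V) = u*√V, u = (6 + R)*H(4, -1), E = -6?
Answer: -3823*I*√6/21 ≈ -445.92*I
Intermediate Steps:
u = -7 (u = (6 + 1)*(-1) = 7*(-1) = -7)
o(V) = -7*√V
-7646/o(E) = -7646*I*√6/42 = -3823*I*√6/21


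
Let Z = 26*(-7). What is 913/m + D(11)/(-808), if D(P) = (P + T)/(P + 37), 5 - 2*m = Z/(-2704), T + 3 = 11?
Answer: 2455075663/6632064 ≈ 370.18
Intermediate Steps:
Z = -182
T = 8 (T = -3 + 11 = 8)
m = 513/208 (m = 5/2 - (-91)/(-2704) = 5/2 - (-91)*(-1)/2704 = 5/2 - ½*7/104 = 5/2 - 7/208 = 513/208 ≈ 2.4663)
D(P) = (8 + P)/(37 + P) (D(P) = (P + 8)/(P + 37) = (8 + P)/(37 + P))
913/m + D(11)/(-808) = 913/(513/208) + ((8 + 11)/(37 + 11))/(-808) = 913*(208/513) + (19/48)*(-1/808) = 189904/513 + ((1/48)*19)*(-1/808) = 189904/513 + (19/48)*(-1/808) = 189904/513 - 19/38784 = 2455075663/6632064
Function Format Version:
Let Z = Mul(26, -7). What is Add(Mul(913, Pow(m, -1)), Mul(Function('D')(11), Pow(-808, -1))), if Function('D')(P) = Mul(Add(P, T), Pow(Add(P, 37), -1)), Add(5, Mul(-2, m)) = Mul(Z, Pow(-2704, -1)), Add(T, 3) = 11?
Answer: Rational(2455075663, 6632064) ≈ 370.18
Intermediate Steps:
Z = -182
T = 8 (T = Add(-3, 11) = 8)
m = Rational(513, 208) (m = Add(Rational(5, 2), Mul(Rational(-1, 2), Mul(-182, Pow(-2704, -1)))) = Add(Rational(5, 2), Mul(Rational(-1, 2), Mul(-182, Rational(-1, 2704)))) = Add(Rational(5, 2), Mul(Rational(-1, 2), Rational(7, 104))) = Add(Rational(5, 2), Rational(-7, 208)) = Rational(513, 208) ≈ 2.4663)
Function('D')(P) = Mul(Pow(Add(37, P), -1), Add(8, P)) (Function('D')(P) = Mul(Add(P, 8), Pow(Add(P, 37), -1)) = Mul(Add(8, P), Pow(Add(37, P), -1)) = Mul(Pow(Add(37, P), -1), Add(8, P)))
Add(Mul(913, Pow(m, -1)), Mul(Function('D')(11), Pow(-808, -1))) = Add(Mul(913, Pow(Rational(513, 208), -1)), Mul(Mul(Pow(Add(37, 11), -1), Add(8, 11)), Pow(-808, -1))) = Add(Mul(913, Rational(208, 513)), Mul(Mul(Pow(48, -1), 19), Rational(-1, 808))) = Add(Rational(189904, 513), Mul(Mul(Rational(1, 48), 19), Rational(-1, 808))) = Add(Rational(189904, 513), Mul(Rational(19, 48), Rational(-1, 808))) = Add(Rational(189904, 513), Rational(-19, 38784)) = Rational(2455075663, 6632064)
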